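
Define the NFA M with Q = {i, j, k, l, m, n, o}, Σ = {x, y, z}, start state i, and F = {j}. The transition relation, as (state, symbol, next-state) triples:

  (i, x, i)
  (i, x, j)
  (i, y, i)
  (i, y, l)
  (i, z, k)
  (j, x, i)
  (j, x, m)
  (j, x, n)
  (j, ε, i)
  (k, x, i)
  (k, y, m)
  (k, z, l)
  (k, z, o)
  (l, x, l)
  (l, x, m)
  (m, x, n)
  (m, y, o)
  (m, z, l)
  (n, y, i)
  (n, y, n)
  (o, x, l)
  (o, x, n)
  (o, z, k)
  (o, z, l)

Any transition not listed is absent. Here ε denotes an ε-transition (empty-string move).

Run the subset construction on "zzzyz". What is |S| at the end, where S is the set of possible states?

1

Start in {i}.
Read 'z': i→{k}; now {k}.
Read 'z': k→{l, o}; now {l, o}.
Read 'z': l→∅, o→{k, l}; now {k, l}.
Read 'y': k→{m}, l→∅; now {m}.
Read 'z': m→{l}; now {l}.
That set has 1 state.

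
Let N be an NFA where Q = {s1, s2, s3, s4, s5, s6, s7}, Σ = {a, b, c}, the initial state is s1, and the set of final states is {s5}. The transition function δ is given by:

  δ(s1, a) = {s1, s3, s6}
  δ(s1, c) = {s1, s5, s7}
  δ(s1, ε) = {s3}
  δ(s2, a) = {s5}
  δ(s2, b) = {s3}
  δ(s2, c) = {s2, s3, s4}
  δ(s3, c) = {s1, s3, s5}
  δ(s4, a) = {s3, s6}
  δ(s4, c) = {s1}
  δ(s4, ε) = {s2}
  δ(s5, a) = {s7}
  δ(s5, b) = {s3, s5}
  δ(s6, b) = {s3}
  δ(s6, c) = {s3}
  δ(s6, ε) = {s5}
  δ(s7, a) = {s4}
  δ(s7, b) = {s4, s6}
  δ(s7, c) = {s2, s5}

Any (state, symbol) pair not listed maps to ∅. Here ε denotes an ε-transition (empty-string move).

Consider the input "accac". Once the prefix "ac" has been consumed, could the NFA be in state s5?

Start: ε-closure({s1}) = {s1, s3}.
Read 'a': {s1, s3} → {s1, s3, s5, s6}.
Read 'c': {s1, s3, s5, s6} → {s1, s3, s5, s7}.
State s5 is in {s1, s3, s5, s7}.

Yes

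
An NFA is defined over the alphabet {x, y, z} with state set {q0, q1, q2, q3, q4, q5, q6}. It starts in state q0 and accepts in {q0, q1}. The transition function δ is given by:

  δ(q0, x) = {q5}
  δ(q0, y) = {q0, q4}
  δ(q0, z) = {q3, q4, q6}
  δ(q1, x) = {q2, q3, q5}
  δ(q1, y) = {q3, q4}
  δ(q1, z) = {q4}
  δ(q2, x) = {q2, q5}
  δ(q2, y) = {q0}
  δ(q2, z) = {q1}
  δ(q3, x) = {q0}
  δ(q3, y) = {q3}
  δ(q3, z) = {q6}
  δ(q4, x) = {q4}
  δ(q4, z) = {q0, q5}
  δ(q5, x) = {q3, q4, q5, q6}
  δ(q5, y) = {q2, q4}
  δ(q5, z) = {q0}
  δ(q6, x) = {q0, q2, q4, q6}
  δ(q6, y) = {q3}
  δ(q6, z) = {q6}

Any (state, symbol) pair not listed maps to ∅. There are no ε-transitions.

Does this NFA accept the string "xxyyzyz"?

Start in {q0}.
Read 'x': q0→{q5}; now {q5}.
Read 'x': q5→{q3, q4, q5, q6}; now {q3, q4, q5, q6}.
Read 'y': q3→{q3}, q4→∅, q5→{q2, q4}, q6→{q3}; now {q2, q3, q4}.
Read 'y': q2→{q0}, q3→{q3}, q4→∅; now {q0, q3}.
Read 'z': q0→{q3, q4, q6}, q3→{q6}; now {q3, q4, q6}.
Read 'y': q3→{q3}, q4→∅, q6→{q3}; now {q3}.
Read 'z': q3→{q6}; now {q6}.
The final set {q6} contains no accepting state.

No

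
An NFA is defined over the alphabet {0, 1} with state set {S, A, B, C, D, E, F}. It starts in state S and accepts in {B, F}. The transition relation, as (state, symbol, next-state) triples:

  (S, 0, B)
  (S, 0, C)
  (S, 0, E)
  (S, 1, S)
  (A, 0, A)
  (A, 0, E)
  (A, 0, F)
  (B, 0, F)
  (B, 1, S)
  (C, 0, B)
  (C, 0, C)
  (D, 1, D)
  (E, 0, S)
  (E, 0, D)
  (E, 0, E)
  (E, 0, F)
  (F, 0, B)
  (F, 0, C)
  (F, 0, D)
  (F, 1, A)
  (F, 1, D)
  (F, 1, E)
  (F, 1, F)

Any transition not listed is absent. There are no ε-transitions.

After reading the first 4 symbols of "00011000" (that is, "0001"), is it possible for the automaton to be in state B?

No

Start in {S}.
Read '0': {S} → {B, C, E}.
Read '0': {B, C, E} → {S, B, C, D, E, F}.
Read '0': {S, B, C, D, E, F} → {S, B, C, D, E, F}.
Read '1': {S, B, C, D, E, F} → {S, A, D, E, F}.
State B is not in {S, A, D, E, F}.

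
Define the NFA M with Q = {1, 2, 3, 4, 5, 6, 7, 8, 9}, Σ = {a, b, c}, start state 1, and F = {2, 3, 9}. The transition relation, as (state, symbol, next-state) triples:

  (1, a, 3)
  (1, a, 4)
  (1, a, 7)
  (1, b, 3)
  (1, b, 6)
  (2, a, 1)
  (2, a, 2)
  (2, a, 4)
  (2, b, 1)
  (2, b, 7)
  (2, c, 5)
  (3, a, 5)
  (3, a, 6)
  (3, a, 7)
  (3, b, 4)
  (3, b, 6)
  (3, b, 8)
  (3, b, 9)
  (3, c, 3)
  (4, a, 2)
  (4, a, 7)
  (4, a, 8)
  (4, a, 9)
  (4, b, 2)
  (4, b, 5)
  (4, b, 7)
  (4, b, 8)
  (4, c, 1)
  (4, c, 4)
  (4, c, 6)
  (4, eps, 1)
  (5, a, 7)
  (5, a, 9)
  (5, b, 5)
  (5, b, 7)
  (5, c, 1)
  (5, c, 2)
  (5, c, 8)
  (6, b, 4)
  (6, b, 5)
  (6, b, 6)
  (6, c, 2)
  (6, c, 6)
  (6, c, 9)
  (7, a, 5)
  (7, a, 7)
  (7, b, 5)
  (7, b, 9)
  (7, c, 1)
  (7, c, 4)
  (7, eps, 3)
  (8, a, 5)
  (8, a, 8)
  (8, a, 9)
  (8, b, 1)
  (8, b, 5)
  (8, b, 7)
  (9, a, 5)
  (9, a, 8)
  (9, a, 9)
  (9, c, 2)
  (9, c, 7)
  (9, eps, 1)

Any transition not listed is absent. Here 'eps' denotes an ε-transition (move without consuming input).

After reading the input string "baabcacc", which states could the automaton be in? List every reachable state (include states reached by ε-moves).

{1, 2, 3, 4, 5, 6, 7, 8, 9}

Start in {1}.
Read 'b': 1→{3, 6}; now {3, 6}.
Read 'a': 3→{5, 6, 7}, 6→∅; union {5, 6, 7}; ε-closure = {3, 5, 6, 7}.
Read 'a': 3→{5, 6, 7}, 5→{7, 9}, 6→∅, 7→{5, 7}; union {5, 6, 7, 9}; ε-closure = {1, 3, 5, 6, 7, 9}.
Read 'b': 1→{3, 6}, 3→{4, 6, 8, 9}, 5→{5, 7}, 6→{4, 5, 6}, 7→{5, 9}, 9→∅; union {3, 4, 5, 6, 7, 8, 9}; ε-closure = {1, 3, 4, 5, 6, 7, 8, 9}.
Read 'c': 1→∅, 3→{3}, 4→{1, 4, 6}, 5→{1, 2, 8}, 6→{2, 6, 9}, 7→{1, 4}, 8→∅, 9→{2, 7}; now {1, 2, 3, 4, 6, 7, 8, 9}.
Read 'a': 1→{3, 4, 7}, 2→{1, 2, 4}, 3→{5, 6, 7}, 4→{2, 7, 8, 9}, 6→∅, 7→{5, 7}, 8→{5, 8, 9}, 9→{5, 8, 9}; now {1, 2, 3, 4, 5, 6, 7, 8, 9}.
Read 'c': 1→∅, 2→{5}, 3→{3}, 4→{1, 4, 6}, 5→{1, 2, 8}, 6→{2, 6, 9}, 7→{1, 4}, 8→∅, 9→{2, 7}; now {1, 2, 3, 4, 5, 6, 7, 8, 9}.
Read 'c': 1→∅, 2→{5}, 3→{3}, 4→{1, 4, 6}, 5→{1, 2, 8}, 6→{2, 6, 9}, 7→{1, 4}, 8→∅, 9→{2, 7}; now {1, 2, 3, 4, 5, 6, 7, 8, 9}.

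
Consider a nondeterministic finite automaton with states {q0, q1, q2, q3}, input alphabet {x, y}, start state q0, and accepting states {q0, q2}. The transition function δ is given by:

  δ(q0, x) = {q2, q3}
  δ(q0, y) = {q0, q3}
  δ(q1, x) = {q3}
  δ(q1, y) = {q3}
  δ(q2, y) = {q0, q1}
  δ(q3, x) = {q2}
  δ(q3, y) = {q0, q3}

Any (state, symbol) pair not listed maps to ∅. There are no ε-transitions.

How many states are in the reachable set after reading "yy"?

Start in {q0}.
Read 'y': {q0} → {q0, q3}.
Read 'y': {q0, q3} → {q0, q3}.
That set has 2 states.

2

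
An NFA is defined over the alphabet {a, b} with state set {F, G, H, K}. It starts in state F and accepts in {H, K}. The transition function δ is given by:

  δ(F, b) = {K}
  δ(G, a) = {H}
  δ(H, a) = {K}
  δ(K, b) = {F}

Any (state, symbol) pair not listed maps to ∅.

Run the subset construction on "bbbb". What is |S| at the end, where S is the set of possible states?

Start in {F}.
Read 'b': F→{K}; now {K}.
Read 'b': K→{F}; now {F}.
Read 'b': F→{K}; now {K}.
Read 'b': K→{F}; now {F}.
That set has 1 state.

1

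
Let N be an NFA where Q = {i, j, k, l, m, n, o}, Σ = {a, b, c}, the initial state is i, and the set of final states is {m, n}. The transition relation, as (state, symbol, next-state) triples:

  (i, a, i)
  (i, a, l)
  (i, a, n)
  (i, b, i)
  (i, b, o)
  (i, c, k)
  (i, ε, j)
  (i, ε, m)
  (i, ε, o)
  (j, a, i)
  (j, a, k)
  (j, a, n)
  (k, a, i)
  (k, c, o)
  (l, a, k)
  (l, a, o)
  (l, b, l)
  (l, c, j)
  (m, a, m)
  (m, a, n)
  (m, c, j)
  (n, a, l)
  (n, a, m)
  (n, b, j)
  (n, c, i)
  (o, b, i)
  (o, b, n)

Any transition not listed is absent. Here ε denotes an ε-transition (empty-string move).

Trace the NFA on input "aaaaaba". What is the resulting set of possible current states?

Start: ε-closure({i}) = {i, j, m, o}.
Read 'a': {i, j, m, o} → {i, j, k, l, m, n, o}.
Read 'a': {i, j, k, l, m, n, o} → {i, j, k, l, m, n, o}.
Read 'a': {i, j, k, l, m, n, o} → {i, j, k, l, m, n, o}.
Read 'a': {i, j, k, l, m, n, o} → {i, j, k, l, m, n, o}.
Read 'a': {i, j, k, l, m, n, o} → {i, j, k, l, m, n, o}.
Read 'b': {i, j, k, l, m, n, o} → {i, j, l, m, n, o}.
Read 'a': {i, j, l, m, n, o} → {i, j, k, l, m, n, o}.

{i, j, k, l, m, n, o}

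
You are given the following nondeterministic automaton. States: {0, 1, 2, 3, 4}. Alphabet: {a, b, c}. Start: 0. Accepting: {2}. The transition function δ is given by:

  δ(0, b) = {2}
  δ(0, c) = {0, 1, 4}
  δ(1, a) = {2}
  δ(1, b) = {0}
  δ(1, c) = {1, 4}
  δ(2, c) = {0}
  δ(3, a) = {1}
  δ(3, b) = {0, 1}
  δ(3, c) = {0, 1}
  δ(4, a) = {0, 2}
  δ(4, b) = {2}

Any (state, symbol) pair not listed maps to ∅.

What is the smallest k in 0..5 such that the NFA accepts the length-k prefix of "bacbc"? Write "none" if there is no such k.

1

Start in {0}.
Read 'b': {0} → {2}.
None of the earlier sets intersect F, but {2} does.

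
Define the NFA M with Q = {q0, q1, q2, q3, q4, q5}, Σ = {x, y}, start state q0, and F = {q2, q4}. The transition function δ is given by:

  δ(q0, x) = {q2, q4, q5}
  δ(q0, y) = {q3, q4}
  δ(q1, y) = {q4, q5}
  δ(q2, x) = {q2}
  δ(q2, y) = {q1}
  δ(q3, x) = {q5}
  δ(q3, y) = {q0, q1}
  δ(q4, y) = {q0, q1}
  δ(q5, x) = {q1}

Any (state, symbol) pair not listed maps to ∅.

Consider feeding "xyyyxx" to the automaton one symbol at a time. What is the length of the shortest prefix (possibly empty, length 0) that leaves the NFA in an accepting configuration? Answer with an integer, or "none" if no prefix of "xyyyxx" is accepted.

Start in {q0}.
Read 'x': q0→{q2, q4, q5}; now {q2, q4, q5}.
None of the earlier sets intersect F, but {q2, q4, q5} does.

1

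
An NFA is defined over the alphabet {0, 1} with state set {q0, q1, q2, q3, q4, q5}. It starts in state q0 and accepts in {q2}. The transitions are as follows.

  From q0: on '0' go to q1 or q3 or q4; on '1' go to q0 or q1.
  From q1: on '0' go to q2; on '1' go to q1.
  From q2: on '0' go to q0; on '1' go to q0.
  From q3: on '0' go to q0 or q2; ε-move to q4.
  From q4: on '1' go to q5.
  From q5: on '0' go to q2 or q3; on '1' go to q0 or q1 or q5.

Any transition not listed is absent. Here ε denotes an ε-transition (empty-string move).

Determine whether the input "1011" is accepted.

Start in {q0}.
Read '1': {q0} → {q0, q1}.
Read '0': {q0, q1} → {q1, q2, q3, q4}.
Read '1': {q1, q2, q3, q4} → {q0, q1, q5}.
Read '1': {q0, q1, q5} → {q0, q1, q5}.
The final set {q0, q1, q5} contains no accepting state.

No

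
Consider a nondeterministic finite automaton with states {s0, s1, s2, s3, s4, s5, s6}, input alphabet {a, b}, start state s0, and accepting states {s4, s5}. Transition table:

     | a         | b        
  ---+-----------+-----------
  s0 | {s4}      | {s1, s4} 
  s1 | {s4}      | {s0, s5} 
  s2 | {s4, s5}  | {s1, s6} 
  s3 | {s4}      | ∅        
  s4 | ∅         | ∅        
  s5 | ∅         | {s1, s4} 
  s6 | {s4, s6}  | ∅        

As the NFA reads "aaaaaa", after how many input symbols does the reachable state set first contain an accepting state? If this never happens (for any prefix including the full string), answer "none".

1

Start in {s0}.
Read 'a': s0→{s4}; now {s4}.
None of the earlier sets intersect F, but {s4} does.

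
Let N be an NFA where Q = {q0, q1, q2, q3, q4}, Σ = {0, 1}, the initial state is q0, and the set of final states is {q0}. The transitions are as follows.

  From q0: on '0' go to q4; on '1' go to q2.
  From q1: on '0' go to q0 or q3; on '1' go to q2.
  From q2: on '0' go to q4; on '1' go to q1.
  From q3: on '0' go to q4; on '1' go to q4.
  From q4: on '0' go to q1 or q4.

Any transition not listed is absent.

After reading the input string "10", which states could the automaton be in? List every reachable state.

Start in {q0}.
Read '1': {q0} → {q2}.
Read '0': {q2} → {q4}.

{q4}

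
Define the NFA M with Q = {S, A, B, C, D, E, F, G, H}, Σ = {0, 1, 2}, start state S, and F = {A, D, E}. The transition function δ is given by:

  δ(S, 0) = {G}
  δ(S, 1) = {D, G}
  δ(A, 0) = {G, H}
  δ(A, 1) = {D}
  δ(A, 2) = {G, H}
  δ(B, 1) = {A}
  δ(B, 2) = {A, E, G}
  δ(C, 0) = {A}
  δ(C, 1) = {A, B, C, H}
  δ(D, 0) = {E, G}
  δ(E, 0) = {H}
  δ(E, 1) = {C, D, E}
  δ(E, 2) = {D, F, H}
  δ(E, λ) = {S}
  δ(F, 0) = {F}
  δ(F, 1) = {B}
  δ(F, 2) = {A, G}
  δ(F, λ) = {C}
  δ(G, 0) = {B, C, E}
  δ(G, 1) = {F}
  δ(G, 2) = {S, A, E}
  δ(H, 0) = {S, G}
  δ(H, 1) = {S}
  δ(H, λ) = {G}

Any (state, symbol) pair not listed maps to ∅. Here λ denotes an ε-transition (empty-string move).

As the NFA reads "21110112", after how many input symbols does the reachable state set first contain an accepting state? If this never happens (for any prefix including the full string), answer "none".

Start in {S}.
Read '2': S→∅; now ∅.
The set is empty and remains empty for the remaining 7 symbols.
No reachable set along the way intersects F.

none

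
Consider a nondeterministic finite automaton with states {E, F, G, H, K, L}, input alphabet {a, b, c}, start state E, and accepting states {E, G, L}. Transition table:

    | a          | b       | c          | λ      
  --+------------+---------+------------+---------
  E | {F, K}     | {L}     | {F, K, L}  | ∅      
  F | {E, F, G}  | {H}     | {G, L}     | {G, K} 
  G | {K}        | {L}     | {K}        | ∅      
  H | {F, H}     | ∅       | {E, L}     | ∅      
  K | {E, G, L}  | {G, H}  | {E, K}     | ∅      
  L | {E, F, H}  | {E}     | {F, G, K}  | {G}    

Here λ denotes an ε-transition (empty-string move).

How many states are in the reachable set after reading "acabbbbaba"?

5

Start in {E}.
Read 'a': E→{F, K}; union {F, K}; ε-closure = {F, G, K}.
Read 'c': F→{G, L}, G→{K}, K→{E, K}; now {E, G, K, L}.
Read 'a': E→{F, K}, G→{K}, K→{E, G, L}, L→{E, F, H}; now {E, F, G, H, K, L}.
Read 'b': E→{L}, F→{H}, G→{L}, H→∅, K→{G, H}, L→{E}; now {E, G, H, L}.
Read 'b': E→{L}, G→{L}, H→∅, L→{E}; union {E, L}; ε-closure = {E, G, L}.
Read 'b': E→{L}, G→{L}, L→{E}; union {E, L}; ε-closure = {E, G, L}.
Read 'b': E→{L}, G→{L}, L→{E}; union {E, L}; ε-closure = {E, G, L}.
Read 'a': E→{F, K}, G→{K}, L→{E, F, H}; union {E, F, H, K}; ε-closure = {E, F, G, H, K}.
Read 'b': E→{L}, F→{H}, G→{L}, H→∅, K→{G, H}; now {G, H, L}.
Read 'a': G→{K}, H→{F, H}, L→{E, F, H}; union {E, F, H, K}; ε-closure = {E, F, G, H, K}.
That set has 5 states.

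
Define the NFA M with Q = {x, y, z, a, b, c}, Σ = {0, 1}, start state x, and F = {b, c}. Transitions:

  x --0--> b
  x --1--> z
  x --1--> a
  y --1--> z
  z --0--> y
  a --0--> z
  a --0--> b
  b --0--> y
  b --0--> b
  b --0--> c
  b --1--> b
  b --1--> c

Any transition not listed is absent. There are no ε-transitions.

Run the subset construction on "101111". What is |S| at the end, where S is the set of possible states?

Start in {x}.
Read '1': x→{z, a}; now {z, a}.
Read '0': z→{y}, a→{z, b}; now {y, z, b}.
Read '1': y→{z}, z→∅, b→{b, c}; now {z, b, c}.
Read '1': z→∅, b→{b, c}, c→∅; now {b, c}.
Read '1': b→{b, c}, c→∅; now {b, c}.
Read '1': b→{b, c}, c→∅; now {b, c}.
That set has 2 states.

2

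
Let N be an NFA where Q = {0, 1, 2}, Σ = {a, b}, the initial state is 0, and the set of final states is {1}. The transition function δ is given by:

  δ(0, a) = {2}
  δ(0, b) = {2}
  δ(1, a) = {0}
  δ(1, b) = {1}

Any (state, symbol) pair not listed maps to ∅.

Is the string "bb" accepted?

No

Start in {0}.
Read 'b': 0→{2}; now {2}.
Read 'b': 2→∅; now ∅.
The final set ∅ contains no accepting state.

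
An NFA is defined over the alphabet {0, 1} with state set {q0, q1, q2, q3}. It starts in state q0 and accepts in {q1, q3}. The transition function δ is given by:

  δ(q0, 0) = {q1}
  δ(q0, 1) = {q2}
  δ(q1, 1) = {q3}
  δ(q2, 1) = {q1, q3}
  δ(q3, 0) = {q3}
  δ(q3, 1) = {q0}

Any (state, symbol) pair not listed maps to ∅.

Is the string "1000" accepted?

No

Start in {q0}.
Read '1': q0→{q2}; now {q2}.
Read '0': q2→∅; now ∅.
The set is empty and remains empty for the remaining 2 symbols.
The final set ∅ contains no accepting state.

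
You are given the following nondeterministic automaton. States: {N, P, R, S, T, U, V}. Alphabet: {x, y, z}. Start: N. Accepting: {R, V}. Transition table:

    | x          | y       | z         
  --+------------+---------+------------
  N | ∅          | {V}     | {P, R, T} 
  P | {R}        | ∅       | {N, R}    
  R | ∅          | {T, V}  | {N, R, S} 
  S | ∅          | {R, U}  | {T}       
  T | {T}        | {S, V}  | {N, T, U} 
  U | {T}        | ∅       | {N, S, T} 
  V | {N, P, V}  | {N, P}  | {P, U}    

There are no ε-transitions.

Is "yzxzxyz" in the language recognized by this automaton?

Start in {N}.
Read 'y': {N} → {V}.
Read 'z': {V} → {P, U}.
Read 'x': {P, U} → {R, T}.
Read 'z': {R, T} → {N, R, S, T, U}.
Read 'x': {N, R, S, T, U} → {T}.
Read 'y': {T} → {S, V}.
Read 'z': {S, V} → {P, T, U}.
The final set {P, T, U} contains no accepting state.

No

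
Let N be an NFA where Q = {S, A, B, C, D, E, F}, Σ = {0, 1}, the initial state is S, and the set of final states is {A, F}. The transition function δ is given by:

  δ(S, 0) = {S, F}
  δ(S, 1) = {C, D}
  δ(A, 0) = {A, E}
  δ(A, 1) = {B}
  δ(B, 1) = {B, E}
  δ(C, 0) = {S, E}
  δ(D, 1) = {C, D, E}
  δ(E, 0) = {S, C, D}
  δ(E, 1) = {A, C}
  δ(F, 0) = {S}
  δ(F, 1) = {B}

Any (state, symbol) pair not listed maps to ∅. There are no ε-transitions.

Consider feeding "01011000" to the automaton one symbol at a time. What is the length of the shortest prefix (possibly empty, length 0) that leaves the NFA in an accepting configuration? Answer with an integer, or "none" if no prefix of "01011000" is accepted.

1

Start in {S}.
Read '0': {S} → {S, F}.
None of the earlier sets intersect F, but {S, F} does.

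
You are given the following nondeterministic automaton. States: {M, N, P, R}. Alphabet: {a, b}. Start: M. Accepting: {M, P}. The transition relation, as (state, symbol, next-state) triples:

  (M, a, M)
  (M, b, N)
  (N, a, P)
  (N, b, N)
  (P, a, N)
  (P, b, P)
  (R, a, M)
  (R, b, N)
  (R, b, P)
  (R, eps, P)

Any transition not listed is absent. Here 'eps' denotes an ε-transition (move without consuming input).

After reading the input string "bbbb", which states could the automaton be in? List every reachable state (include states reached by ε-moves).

Start in {M}.
Read 'b': M→{N}; now {N}.
Read 'b': N→{N}; now {N}.
Read 'b': N→{N}; now {N}.
Read 'b': N→{N}; now {N}.

{N}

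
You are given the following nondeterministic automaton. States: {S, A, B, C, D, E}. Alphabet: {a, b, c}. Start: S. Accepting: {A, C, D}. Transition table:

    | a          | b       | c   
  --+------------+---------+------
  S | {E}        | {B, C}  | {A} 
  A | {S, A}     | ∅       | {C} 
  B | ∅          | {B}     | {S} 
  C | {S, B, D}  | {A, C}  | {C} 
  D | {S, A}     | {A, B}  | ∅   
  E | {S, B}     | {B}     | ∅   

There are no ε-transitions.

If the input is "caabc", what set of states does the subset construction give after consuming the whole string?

{S, C}

Start in {S}.
Read 'c': S→{A}; now {A}.
Read 'a': A→{S, A}; now {S, A}.
Read 'a': S→{E}, A→{S, A}; now {S, A, E}.
Read 'b': S→{B, C}, A→∅, E→{B}; now {B, C}.
Read 'c': B→{S}, C→{C}; now {S, C}.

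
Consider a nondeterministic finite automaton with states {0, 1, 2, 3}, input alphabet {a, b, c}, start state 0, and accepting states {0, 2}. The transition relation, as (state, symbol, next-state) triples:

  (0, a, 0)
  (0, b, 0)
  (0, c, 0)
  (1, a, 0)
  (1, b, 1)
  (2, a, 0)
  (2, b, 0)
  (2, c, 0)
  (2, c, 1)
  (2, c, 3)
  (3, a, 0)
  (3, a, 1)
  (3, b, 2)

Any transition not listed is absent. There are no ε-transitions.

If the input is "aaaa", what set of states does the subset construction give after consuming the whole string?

{0}

Start in {0}.
Read 'a': {0} → {0}.
Read 'a': {0} → {0}.
Read 'a': {0} → {0}.
Read 'a': {0} → {0}.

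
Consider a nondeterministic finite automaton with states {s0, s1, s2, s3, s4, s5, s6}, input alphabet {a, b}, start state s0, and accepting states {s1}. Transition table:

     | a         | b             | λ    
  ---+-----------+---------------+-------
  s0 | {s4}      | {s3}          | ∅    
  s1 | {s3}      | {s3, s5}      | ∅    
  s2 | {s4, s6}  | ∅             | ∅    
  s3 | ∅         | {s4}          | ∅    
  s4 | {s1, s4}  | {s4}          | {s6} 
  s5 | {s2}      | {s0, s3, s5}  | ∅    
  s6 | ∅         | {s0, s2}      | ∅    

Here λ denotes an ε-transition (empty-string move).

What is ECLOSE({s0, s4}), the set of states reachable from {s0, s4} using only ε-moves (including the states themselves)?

Begin with {s0, s4}.
ε-move s4 → s6; add s6.

{s0, s4, s6}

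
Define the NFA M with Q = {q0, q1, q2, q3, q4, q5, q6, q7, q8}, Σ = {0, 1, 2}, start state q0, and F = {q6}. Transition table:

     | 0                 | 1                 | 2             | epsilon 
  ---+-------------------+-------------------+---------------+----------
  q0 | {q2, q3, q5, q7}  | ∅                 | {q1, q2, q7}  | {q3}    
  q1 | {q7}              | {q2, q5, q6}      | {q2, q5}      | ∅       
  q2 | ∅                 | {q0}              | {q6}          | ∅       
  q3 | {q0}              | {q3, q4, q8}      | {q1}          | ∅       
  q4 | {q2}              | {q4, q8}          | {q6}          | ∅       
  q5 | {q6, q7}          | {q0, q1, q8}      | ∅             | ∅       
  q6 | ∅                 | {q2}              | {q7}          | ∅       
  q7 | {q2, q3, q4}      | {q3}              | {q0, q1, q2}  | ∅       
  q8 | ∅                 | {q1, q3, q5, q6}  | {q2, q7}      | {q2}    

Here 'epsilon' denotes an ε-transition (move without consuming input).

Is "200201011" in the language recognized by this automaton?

Start: ε-closure({q0}) = {q0, q3}.
Read '2': {q0, q3} → {q1, q2, q7}.
Read '0': {q1, q2, q7} → {q2, q3, q4, q7}.
Read '0': {q2, q3, q4, q7} → {q0, q2, q3, q4}.
Read '2': {q0, q2, q3, q4} → {q1, q2, q6, q7}.
Read '0': {q1, q2, q6, q7} → {q2, q3, q4, q7}.
Read '1': {q2, q3, q4, q7} → {q0, q2, q3, q4, q8}.
Read '0': {q0, q2, q3, q4, q8} → {q0, q2, q3, q5, q7}.
Read '1': {q0, q2, q3, q5, q7} → {q0, q1, q2, q3, q4, q8}.
Read '1': {q0, q1, q2, q3, q4, q8} → {q0, q1, q2, q3, q4, q5, q6, q8}.
The final set {q0, q1, q2, q3, q4, q5, q6, q8} contains the accepting state q6.

Yes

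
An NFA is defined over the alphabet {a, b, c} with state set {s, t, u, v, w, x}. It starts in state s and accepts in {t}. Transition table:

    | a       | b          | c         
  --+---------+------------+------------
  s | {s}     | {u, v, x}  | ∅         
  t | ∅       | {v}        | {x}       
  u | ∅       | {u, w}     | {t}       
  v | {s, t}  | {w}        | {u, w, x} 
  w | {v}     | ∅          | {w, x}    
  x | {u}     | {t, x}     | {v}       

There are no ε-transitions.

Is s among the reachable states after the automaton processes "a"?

Start in {s}.
Read 'a': s→{s}; now {s}.
State s is in {s}.

Yes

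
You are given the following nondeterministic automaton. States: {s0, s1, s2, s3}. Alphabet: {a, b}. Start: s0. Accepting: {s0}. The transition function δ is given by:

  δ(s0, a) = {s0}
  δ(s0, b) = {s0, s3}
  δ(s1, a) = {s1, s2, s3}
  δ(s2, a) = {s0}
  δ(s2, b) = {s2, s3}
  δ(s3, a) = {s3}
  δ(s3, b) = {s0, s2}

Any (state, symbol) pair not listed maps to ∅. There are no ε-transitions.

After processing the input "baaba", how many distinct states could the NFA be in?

2

Start in {s0}.
Read 'b': s0→{s0, s3}; now {s0, s3}.
Read 'a': s0→{s0}, s3→{s3}; now {s0, s3}.
Read 'a': s0→{s0}, s3→{s3}; now {s0, s3}.
Read 'b': s0→{s0, s3}, s3→{s0, s2}; now {s0, s2, s3}.
Read 'a': s0→{s0}, s2→{s0}, s3→{s3}; now {s0, s3}.
That set has 2 states.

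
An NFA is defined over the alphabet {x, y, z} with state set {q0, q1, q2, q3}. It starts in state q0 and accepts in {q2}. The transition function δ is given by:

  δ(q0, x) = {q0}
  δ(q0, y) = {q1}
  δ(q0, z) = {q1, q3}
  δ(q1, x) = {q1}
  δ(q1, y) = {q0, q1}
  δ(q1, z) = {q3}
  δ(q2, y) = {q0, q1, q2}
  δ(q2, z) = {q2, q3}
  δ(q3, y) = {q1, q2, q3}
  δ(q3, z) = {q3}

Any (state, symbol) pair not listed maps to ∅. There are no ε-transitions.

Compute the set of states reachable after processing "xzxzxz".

Start in {q0}.
Read 'x': q0→{q0}; now {q0}.
Read 'z': q0→{q1, q3}; now {q1, q3}.
Read 'x': q1→{q1}, q3→∅; now {q1}.
Read 'z': q1→{q3}; now {q3}.
Read 'x': q3→∅; now ∅.
The set is empty and remains empty for the remaining 1 symbol.

∅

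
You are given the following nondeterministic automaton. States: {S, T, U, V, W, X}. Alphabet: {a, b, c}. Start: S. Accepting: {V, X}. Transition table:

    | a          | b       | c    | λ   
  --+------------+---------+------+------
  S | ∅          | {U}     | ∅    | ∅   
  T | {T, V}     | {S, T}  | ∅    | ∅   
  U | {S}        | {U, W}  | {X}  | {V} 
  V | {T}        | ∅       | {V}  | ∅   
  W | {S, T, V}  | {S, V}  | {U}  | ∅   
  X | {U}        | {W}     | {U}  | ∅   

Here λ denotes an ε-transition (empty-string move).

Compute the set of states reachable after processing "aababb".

∅

Start in {S}.
Read 'a': {S} → ∅.
The set is empty and remains empty for the remaining 5 symbols.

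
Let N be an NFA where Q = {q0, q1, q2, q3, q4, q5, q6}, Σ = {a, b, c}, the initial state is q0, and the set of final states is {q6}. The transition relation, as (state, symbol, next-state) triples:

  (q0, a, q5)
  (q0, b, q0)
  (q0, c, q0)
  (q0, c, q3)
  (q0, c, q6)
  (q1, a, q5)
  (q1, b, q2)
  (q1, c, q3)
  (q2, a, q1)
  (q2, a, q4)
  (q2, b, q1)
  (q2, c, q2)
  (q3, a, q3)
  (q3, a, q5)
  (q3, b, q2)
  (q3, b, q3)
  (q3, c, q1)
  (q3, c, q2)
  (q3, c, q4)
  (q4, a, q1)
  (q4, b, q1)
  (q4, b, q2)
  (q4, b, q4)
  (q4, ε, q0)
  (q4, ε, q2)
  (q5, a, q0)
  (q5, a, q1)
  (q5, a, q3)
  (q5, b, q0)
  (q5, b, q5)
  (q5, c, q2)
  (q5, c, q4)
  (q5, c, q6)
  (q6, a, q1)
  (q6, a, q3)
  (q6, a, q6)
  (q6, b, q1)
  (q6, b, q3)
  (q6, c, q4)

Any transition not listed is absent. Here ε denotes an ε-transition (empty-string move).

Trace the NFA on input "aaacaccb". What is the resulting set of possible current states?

Start in {q0}.
Read 'a': {q0} → {q5}.
Read 'a': {q5} → {q0, q1, q3}.
Read 'a': {q0, q1, q3} → {q3, q5}.
Read 'c': {q3, q5} → {q0, q1, q2, q4, q6}.
Read 'a': {q0, q1, q2, q4, q6} → {q0, q1, q2, q3, q4, q5, q6}.
Read 'c': {q0, q1, q2, q3, q4, q5, q6} → {q0, q1, q2, q3, q4, q6}.
Read 'c': {q0, q1, q2, q3, q4, q6} → {q0, q1, q2, q3, q4, q6}.
Read 'b': {q0, q1, q2, q3, q4, q6} → {q0, q1, q2, q3, q4}.

{q0, q1, q2, q3, q4}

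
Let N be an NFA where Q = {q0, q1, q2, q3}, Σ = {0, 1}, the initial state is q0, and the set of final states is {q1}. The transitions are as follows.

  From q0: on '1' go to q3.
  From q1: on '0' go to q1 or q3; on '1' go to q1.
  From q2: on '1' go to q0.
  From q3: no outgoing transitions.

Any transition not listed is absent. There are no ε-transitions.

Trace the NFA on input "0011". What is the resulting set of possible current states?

Start in {q0}.
Read '0': q0→∅; now ∅.
The set is empty and remains empty for the remaining 3 symbols.

∅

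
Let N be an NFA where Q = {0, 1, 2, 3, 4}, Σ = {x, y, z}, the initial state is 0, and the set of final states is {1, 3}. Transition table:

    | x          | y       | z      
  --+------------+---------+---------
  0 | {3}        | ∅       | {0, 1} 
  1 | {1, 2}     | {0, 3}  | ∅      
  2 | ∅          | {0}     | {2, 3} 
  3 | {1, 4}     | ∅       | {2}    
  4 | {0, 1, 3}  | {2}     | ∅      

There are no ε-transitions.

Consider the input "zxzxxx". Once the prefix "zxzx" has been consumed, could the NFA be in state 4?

Start in {0}.
Read 'z': {0} → {0, 1}.
Read 'x': {0, 1} → {1, 2, 3}.
Read 'z': {1, 2, 3} → {2, 3}.
Read 'x': {2, 3} → {1, 4}.
State 4 is in {1, 4}.

Yes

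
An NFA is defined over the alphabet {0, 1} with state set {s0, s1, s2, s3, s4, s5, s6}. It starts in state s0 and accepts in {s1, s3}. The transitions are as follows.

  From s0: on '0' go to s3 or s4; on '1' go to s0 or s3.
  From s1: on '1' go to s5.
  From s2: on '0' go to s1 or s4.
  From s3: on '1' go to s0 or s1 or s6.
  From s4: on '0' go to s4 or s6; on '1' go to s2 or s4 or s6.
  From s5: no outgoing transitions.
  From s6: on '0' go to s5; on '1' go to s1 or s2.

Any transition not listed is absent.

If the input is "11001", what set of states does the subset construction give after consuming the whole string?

Start in {s0}.
Read '1': s0→{s0, s3}; now {s0, s3}.
Read '1': s0→{s0, s3}, s3→{s0, s1, s6}; now {s0, s1, s3, s6}.
Read '0': s0→{s3, s4}, s1→∅, s3→∅, s6→{s5}; now {s3, s4, s5}.
Read '0': s3→∅, s4→{s4, s6}, s5→∅; now {s4, s6}.
Read '1': s4→{s2, s4, s6}, s6→{s1, s2}; now {s1, s2, s4, s6}.

{s1, s2, s4, s6}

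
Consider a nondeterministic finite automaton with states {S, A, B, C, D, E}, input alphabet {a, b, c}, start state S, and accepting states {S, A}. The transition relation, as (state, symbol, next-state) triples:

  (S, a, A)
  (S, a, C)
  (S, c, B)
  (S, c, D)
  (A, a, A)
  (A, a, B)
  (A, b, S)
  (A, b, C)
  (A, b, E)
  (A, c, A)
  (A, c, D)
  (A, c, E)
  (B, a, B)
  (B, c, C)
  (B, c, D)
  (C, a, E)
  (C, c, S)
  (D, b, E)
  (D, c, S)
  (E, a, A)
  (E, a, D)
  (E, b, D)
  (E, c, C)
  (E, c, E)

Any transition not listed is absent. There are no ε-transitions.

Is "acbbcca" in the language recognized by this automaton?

Start in {S}.
Read 'a': S→{A, C}; now {A, C}.
Read 'c': A→{A, D, E}, C→{S}; now {S, A, D, E}.
Read 'b': S→∅, A→{S, C, E}, D→{E}, E→{D}; now {S, C, D, E}.
Read 'b': S→∅, C→∅, D→{E}, E→{D}; now {D, E}.
Read 'c': D→{S}, E→{C, E}; now {S, C, E}.
Read 'c': S→{B, D}, C→{S}, E→{C, E}; now {S, B, C, D, E}.
Read 'a': S→{A, C}, B→{B}, C→{E}, D→∅, E→{A, D}; now {A, B, C, D, E}.
The final set {A, B, C, D, E} contains the accepting state A.

Yes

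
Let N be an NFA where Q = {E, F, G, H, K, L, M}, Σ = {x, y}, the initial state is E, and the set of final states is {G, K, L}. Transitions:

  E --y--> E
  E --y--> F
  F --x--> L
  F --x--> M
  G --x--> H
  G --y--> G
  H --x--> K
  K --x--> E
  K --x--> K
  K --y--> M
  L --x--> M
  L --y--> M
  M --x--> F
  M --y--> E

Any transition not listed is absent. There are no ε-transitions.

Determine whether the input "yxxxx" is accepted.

Start in {E}.
Read 'y': E→{E, F}; now {E, F}.
Read 'x': E→∅, F→{L, M}; now {L, M}.
Read 'x': L→{M}, M→{F}; now {F, M}.
Read 'x': F→{L, M}, M→{F}; now {F, L, M}.
Read 'x': F→{L, M}, L→{M}, M→{F}; now {F, L, M}.
The final set {F, L, M} contains the accepting state L.

Yes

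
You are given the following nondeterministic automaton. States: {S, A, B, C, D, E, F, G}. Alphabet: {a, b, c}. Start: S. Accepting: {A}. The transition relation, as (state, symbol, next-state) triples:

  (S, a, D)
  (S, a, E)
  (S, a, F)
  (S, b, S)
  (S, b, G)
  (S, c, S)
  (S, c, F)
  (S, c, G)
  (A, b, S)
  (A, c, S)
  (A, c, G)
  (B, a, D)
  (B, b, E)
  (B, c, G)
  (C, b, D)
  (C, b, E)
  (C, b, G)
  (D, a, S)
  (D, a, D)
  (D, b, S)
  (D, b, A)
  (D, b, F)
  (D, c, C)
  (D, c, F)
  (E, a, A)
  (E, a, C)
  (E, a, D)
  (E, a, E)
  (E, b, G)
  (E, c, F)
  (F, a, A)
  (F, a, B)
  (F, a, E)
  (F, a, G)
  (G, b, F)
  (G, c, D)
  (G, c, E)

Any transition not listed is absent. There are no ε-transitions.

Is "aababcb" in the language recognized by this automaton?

Yes

Start in {S}.
Read 'a': S→{D, E, F}; now {D, E, F}.
Read 'a': D→{S, D}, E→{A, C, D, E}, F→{A, B, E, G}; now {S, A, B, C, D, E, G}.
Read 'b': S→{S, G}, A→{S}, B→{E}, C→{D, E, G}, D→{S, A, F}, E→{G}, G→{F}; now {S, A, D, E, F, G}.
Read 'a': S→{D, E, F}, A→∅, D→{S, D}, E→{A, C, D, E}, F→{A, B, E, G}, G→∅; now {S, A, B, C, D, E, F, G}.
Read 'b': S→{S, G}, A→{S}, B→{E}, C→{D, E, G}, D→{S, A, F}, E→{G}, F→∅, G→{F}; now {S, A, D, E, F, G}.
Read 'c': S→{S, F, G}, A→{S, G}, D→{C, F}, E→{F}, F→∅, G→{D, E}; now {S, C, D, E, F, G}.
Read 'b': S→{S, G}, C→{D, E, G}, D→{S, A, F}, E→{G}, F→∅, G→{F}; now {S, A, D, E, F, G}.
The final set {S, A, D, E, F, G} contains the accepting state A.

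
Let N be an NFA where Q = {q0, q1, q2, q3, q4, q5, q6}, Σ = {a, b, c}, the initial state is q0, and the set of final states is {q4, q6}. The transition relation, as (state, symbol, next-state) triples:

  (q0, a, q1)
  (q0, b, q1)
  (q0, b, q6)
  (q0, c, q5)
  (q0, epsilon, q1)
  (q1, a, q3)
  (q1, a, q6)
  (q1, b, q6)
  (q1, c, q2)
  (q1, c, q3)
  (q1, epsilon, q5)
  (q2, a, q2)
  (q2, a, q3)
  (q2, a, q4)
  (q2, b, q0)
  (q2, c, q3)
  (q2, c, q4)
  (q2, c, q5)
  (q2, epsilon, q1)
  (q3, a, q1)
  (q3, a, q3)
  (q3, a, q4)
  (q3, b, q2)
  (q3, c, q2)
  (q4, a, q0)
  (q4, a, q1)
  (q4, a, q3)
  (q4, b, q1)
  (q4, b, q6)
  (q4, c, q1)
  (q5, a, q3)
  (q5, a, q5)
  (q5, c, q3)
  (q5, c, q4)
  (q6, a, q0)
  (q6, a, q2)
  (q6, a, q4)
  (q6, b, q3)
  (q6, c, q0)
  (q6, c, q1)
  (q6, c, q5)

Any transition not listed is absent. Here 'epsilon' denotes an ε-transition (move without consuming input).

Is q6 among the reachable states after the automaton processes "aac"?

Start: ε-closure({q0}) = {q0, q1, q5}.
Read 'a': q0→{q1}, q1→{q3, q6}, q5→{q3, q5}; now {q1, q3, q5, q6}.
Read 'a': q1→{q3, q6}, q3→{q1, q3, q4}, q5→{q3, q5}, q6→{q0, q2, q4}; now {q0, q1, q2, q3, q4, q5, q6}.
Read 'c': q0→{q5}, q1→{q2, q3}, q2→{q3, q4, q5}, q3→{q2}, q4→{q1}, q5→{q3, q4}, q6→{q0, q1, q5}; now {q0, q1, q2, q3, q4, q5}.
State q6 is not in {q0, q1, q2, q3, q4, q5}.

No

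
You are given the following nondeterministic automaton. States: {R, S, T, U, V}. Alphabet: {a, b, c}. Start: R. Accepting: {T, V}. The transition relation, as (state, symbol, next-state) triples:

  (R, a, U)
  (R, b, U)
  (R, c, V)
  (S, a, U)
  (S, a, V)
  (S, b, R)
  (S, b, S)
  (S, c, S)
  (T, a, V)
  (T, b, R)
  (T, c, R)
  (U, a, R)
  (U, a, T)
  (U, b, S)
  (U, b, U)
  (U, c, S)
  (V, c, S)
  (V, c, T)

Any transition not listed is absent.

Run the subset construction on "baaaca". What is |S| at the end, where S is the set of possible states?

Start in {R}.
Read 'b': {R} → {U}.
Read 'a': {U} → {R, T}.
Read 'a': {R, T} → {U, V}.
Read 'a': {U, V} → {R, T}.
Read 'c': {R, T} → {R, V}.
Read 'a': {R, V} → {U}.
That set has 1 state.

1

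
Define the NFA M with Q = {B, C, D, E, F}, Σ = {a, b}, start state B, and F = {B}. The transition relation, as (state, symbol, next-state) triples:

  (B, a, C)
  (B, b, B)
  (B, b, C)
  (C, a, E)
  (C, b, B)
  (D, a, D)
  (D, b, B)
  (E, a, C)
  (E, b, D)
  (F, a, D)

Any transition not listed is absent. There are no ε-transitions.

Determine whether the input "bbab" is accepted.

Start in {B}.
Read 'b': {B} → {B, C}.
Read 'b': {B, C} → {B, C}.
Read 'a': {B, C} → {C, E}.
Read 'b': {C, E} → {B, D}.
The final set {B, D} contains the accepting state B.

Yes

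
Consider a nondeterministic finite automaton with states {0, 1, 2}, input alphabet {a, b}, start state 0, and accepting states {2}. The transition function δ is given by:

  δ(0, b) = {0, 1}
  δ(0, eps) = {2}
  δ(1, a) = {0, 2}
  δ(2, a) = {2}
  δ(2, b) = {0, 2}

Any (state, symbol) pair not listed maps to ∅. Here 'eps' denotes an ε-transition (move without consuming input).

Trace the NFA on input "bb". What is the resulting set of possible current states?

Start: ε-closure({0}) = {0, 2}.
Read 'b': 0→{0, 1}, 2→{0, 2}; now {0, 1, 2}.
Read 'b': 0→{0, 1}, 1→∅, 2→{0, 2}; now {0, 1, 2}.

{0, 1, 2}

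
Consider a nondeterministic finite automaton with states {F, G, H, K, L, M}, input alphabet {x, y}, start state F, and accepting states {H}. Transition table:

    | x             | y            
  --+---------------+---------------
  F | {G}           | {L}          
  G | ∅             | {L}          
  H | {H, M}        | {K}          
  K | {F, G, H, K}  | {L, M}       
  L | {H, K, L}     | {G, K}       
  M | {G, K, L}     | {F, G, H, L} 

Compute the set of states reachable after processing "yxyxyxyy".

{F, G, H, K, L, M}

Start in {F}.
Read 'y': F→{L}; now {L}.
Read 'x': L→{H, K, L}; now {H, K, L}.
Read 'y': H→{K}, K→{L, M}, L→{G, K}; now {G, K, L, M}.
Read 'x': G→∅, K→{F, G, H, K}, L→{H, K, L}, M→{G, K, L}; now {F, G, H, K, L}.
Read 'y': F→{L}, G→{L}, H→{K}, K→{L, M}, L→{G, K}; now {G, K, L, M}.
Read 'x': G→∅, K→{F, G, H, K}, L→{H, K, L}, M→{G, K, L}; now {F, G, H, K, L}.
Read 'y': F→{L}, G→{L}, H→{K}, K→{L, M}, L→{G, K}; now {G, K, L, M}.
Read 'y': G→{L}, K→{L, M}, L→{G, K}, M→{F, G, H, L}; now {F, G, H, K, L, M}.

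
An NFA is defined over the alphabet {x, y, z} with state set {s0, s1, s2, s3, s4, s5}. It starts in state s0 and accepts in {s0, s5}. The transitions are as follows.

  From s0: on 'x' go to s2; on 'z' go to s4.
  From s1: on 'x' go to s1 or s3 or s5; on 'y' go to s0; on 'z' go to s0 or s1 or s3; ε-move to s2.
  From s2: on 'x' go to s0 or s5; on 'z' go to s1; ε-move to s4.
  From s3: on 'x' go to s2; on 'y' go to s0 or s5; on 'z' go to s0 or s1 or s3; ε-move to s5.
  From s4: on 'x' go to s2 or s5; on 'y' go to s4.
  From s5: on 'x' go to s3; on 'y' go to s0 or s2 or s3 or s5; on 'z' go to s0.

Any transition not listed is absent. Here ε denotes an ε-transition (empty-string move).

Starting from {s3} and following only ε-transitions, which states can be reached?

{s3, s5}

Begin with {s3}.
ε-move s3 → s5; add s5.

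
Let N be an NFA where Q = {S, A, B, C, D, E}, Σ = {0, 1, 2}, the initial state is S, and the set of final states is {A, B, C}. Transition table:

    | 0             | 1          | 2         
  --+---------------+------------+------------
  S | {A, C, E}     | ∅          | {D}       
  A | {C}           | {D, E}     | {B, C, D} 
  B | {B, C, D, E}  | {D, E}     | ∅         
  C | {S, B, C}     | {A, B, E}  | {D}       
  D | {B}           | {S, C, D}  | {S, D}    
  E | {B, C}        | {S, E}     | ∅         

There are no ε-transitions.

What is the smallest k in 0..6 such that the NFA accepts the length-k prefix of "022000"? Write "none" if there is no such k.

1

Start in {S}.
Read '0': S→{A, C, E}; now {A, C, E}.
None of the earlier sets intersect F, but {A, C, E} does.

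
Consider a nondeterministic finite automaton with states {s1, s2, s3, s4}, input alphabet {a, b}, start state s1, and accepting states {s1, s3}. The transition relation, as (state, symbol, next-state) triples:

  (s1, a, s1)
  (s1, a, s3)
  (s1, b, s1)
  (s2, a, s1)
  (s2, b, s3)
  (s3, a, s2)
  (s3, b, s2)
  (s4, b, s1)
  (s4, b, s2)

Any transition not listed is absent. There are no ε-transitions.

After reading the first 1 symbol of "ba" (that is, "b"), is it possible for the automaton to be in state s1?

Start in {s1}.
Read 'b': s1→{s1}; now {s1}.
State s1 is in {s1}.

Yes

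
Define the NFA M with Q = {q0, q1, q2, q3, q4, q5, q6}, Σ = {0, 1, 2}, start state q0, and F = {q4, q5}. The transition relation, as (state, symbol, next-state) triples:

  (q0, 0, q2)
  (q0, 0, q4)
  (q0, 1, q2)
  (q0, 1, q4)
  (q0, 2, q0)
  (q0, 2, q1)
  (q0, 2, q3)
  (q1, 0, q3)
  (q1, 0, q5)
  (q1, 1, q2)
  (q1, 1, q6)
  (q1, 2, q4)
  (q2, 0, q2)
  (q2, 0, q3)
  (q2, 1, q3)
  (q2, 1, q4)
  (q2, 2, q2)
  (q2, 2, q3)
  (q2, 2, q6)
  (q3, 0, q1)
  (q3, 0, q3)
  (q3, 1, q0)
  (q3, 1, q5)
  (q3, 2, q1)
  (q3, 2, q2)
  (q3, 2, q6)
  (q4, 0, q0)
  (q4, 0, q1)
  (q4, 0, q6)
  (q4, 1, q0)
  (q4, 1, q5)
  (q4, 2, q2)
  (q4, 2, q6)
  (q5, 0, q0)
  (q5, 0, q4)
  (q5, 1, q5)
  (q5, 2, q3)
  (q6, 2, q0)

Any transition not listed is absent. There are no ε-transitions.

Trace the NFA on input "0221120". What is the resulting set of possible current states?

Start in {q0}.
Read '0': {q0} → {q2, q4}.
Read '2': {q2, q4} → {q2, q3, q6}.
Read '2': {q2, q3, q6} → {q0, q1, q2, q3, q6}.
Read '1': {q0, q1, q2, q3, q6} → {q0, q2, q3, q4, q5, q6}.
Read '1': {q0, q2, q3, q4, q5, q6} → {q0, q2, q3, q4, q5}.
Read '2': {q0, q2, q3, q4, q5} → {q0, q1, q2, q3, q6}.
Read '0': {q0, q1, q2, q3, q6} → {q1, q2, q3, q4, q5}.

{q1, q2, q3, q4, q5}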